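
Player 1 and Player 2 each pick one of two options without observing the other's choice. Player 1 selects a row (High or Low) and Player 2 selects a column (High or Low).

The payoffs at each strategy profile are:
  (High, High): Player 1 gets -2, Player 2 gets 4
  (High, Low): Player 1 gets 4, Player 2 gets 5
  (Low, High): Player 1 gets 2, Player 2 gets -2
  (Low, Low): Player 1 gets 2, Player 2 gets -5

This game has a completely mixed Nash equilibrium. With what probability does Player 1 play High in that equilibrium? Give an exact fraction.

Let p be the probability that Player 1 plays High. In a completely mixed equilibrium, Player 2 must be indifferent between High and Low.
Player 2's expected payoff from High is 4p − 2(1−p); from Low it is 5p − 5(1−p).
Setting these equal: 6p − 2 = 10p − 5, so p = 3/4.

3/4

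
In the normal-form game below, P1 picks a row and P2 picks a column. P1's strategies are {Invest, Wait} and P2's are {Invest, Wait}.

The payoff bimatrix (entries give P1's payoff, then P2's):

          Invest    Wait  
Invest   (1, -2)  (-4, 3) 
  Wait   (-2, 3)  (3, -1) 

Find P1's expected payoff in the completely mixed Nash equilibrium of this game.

First find y, the probability P2 plays Invest, from P1's indifference between Invest and Wait: y − 4(1−y) = −2y + 3(1−y), giving y = 7/10.
Since P1 is indifferent in equilibrium, P1's expected payoff equals the payoff from either row against (7/10, 3/10). Using Invest: (7/10) − 4(3/10) = -1/2.

-1/2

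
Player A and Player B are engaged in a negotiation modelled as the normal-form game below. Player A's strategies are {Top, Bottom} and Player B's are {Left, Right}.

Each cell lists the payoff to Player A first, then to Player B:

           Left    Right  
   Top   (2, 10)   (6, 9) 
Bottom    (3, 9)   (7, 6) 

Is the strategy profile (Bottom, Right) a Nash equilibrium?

At (Bottom, Right), Player A earns 7; switching to Top would give 6, so Player A has no profitable deviation.
Player B earns 6; switching to Left would give 9, so Player B would deviate.
Since at least one player can profitably deviate, this is not a Nash equilibrium.

No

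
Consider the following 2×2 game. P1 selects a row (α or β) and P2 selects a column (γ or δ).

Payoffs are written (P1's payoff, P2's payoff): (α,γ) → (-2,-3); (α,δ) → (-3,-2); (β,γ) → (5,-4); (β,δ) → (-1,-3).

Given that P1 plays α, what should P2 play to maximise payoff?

Against α, P2 earns -3 from γ and -2 from δ.
So δ is the best response.

δ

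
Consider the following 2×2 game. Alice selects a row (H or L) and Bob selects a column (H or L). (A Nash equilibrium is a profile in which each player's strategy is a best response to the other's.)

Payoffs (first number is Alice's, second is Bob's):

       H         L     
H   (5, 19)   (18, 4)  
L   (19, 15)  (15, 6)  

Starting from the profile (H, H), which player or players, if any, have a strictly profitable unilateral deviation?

Alice at (H, H) earns 5; deviating to L yields 19 — a strict improvement.
Bob earns 19; deviating to L yields 4 — not better.
Only Alice has a strictly profitable deviation.

Alice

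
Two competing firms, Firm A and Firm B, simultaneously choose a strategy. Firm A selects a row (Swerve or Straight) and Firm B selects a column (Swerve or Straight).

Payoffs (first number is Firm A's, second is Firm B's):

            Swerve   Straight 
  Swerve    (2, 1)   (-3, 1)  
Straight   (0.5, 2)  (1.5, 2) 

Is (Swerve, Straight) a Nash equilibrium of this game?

At (Swerve, Straight), Firm A earns -3; switching to Straight would give 1.5, so Firm A would deviate.
Firm B earns 1; switching to Swerve would give 1, so Firm B has no profitable deviation.
Since at least one player can profitably deviate, this is not a Nash equilibrium.

No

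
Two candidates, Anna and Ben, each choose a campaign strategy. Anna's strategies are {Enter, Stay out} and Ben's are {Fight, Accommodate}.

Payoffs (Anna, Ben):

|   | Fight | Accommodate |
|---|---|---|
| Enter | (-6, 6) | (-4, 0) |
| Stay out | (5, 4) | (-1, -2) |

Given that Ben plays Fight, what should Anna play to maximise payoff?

Against Fight, Anna earns -6 from Enter and 5 from Stay out.
So Stay out is the best response.

Stay out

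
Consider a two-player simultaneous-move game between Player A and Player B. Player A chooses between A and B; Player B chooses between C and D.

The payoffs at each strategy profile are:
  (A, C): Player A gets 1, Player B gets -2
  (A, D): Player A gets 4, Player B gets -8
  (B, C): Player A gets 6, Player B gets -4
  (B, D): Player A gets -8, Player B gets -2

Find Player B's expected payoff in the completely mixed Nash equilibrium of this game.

-7/2

First find x, the probability Player A plays A, from Player B's indifference between C and D: −2x − 4(1−x) = −8x − 2(1−x), giving x = 1/4.
Since Player B is indifferent in equilibrium, Player B's expected payoff equals the payoff from either column against (1/4, 3/4). Using C: −2(1/4) − 4(3/4) = -7/2.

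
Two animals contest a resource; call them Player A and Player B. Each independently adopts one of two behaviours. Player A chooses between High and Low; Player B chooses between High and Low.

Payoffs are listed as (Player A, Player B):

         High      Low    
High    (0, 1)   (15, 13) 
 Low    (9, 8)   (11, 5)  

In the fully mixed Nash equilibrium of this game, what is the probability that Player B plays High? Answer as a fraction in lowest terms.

Let q be the probability that Player B plays High. In a completely mixed equilibrium, Player A must be indifferent between High and Low.
Player A's expected payoff from High is 15(1−q); from Low it is 9q + 11(1−q).
Setting these equal: −15q + 15 = −2q + 11, so q = 4/13.

4/13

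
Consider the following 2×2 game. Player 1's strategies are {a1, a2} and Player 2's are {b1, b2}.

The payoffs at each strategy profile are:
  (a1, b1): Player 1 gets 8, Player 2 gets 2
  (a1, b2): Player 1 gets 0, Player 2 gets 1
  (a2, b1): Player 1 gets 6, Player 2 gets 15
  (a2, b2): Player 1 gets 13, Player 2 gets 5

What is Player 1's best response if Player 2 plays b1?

a1

Against b1, Player 1 earns 8 from a1 and 6 from a2.
So a1 is the best response.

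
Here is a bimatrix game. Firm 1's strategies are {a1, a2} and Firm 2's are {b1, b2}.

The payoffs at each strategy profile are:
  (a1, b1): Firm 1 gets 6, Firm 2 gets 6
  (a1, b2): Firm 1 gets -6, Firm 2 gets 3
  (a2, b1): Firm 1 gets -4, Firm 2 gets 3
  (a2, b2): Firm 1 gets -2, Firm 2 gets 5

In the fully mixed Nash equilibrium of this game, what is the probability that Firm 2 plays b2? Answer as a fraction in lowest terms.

Let q be the probability that Firm 2 plays b1. In a completely mixed equilibrium, Firm 1 must be indifferent between a1 and a2.
Firm 1's expected payoff from a1 is 6q − 6(1−q); from a2 it is −4q − 2(1−q).
Setting these equal: 12q − 6 = −2q − 2, so q = 2/7.
Therefore Firm 2 plays b2 with probability 1 − 2/7 = 5/7.

5/7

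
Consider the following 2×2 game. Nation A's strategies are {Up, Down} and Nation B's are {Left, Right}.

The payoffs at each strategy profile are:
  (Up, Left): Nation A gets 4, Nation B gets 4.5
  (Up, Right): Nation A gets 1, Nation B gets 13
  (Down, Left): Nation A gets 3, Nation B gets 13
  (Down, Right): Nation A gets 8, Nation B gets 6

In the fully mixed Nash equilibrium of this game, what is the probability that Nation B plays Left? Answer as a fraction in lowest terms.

Let q be the probability that Nation B plays Left. In a completely mixed equilibrium, Nation A must be indifferent between Up and Down.
Nation A's expected payoff from Up is 4q + (1−q); from Down it is 3q + 8(1−q).
Setting these equal: 3q + 1 = −5q + 8, so q = 7/8.

7/8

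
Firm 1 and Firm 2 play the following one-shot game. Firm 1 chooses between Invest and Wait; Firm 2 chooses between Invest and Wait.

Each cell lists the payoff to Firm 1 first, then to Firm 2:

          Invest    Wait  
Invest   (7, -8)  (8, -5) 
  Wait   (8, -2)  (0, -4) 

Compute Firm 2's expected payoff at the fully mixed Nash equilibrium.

First find x, the probability Firm 1 plays Invest, from Firm 2's indifference between Invest and Wait: −8x − 2(1−x) = −5x − 4(1−x), giving x = 2/5.
Since Firm 2 is indifferent in equilibrium, Firm 2's expected payoff equals the payoff from either column against (2/5, 3/5). Using Invest: −8(2/5) − 2(3/5) = -22/5.

-22/5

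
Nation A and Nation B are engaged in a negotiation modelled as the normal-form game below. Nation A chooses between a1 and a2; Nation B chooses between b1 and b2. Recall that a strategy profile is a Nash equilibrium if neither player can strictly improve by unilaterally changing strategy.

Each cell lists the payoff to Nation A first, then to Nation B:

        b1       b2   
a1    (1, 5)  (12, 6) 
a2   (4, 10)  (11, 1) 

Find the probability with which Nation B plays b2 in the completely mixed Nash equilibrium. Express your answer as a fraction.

3/4

Let y be the probability that Nation B plays b1. In a completely mixed equilibrium, Nation A must be indifferent between a1 and a2.
Nation A's expected payoff from a1 is y + 12(1−y); from a2 it is 4y + 11(1−y).
Setting these equal: −11y + 12 = −7y + 11, so y = 1/4.
Therefore Nation B plays b2 with probability 1 − 1/4 = 3/4.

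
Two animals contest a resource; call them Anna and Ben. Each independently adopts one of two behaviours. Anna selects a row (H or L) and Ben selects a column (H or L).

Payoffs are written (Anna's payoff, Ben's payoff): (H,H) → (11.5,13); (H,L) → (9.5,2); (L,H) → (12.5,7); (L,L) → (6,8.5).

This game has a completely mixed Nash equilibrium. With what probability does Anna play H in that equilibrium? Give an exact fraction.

3/25

Let r be the probability that Anna plays H. In a completely mixed equilibrium, Ben must be indifferent between H and L.
Ben's expected payoff from H is 13r + 7(1−r); from L it is 2r + 8.5(1−r).
Setting these equal: 6r + 7 = −6.5r + 8.5, so r = 3/25.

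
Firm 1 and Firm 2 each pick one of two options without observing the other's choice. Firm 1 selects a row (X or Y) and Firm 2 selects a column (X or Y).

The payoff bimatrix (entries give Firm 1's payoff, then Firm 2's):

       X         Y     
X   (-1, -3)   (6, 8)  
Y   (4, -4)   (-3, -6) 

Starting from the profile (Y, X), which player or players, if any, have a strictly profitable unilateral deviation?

Firm 1 at (Y, X) earns 4; deviating to X yields -1 — not better.
Firm 2 earns -4; deviating to Y yields -6 — not better.
Neither player can strictly improve; the profile is a Nash equilibrium.

Neither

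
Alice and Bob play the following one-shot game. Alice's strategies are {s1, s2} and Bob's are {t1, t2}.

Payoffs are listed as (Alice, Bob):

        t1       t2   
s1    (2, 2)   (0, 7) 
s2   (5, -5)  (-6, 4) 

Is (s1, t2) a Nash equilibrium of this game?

Yes

At (s1, t2), Alice earns 0; switching to s2 would give -6, so Alice has no profitable deviation.
Bob earns 7; switching to t1 would give 2, so Bob has no profitable deviation.
Neither player can gain by a unilateral deviation, so this profile is a Nash equilibrium.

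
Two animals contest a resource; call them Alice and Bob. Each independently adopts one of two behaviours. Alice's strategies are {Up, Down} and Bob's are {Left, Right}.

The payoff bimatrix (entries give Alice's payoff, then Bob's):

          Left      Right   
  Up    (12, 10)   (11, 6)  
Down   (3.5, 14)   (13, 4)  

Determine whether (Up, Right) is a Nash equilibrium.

No

At (Up, Right), Alice earns 11; switching to Down would give 13, so Alice would deviate.
Bob earns 6; switching to Left would give 10, so Bob would deviate.
Since at least one player can profitably deviate, this is not a Nash equilibrium.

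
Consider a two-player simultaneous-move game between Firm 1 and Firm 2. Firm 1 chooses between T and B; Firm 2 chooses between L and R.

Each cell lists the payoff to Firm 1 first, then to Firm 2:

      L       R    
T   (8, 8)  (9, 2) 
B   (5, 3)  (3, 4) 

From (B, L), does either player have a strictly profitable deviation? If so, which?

Firm 1 at (B, L) earns 5; deviating to T yields 8 — a strict improvement.
Firm 2 earns 3; deviating to R yields 4 — a strict improvement.
Both Firm 1 and Firm 2 have strictly profitable deviations.

Both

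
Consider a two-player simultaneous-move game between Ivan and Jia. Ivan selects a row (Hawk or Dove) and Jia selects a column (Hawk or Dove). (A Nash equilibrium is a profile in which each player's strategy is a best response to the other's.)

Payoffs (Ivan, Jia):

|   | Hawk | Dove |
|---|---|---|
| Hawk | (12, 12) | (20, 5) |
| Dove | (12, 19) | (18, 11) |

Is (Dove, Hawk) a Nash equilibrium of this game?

Yes

At (Dove, Hawk), Ivan earns 12; switching to Hawk would give 12, so Ivan has no profitable deviation.
Jia earns 19; switching to Dove would give 11, so Jia has no profitable deviation.
Neither player can gain by a unilateral deviation, so this profile is a Nash equilibrium.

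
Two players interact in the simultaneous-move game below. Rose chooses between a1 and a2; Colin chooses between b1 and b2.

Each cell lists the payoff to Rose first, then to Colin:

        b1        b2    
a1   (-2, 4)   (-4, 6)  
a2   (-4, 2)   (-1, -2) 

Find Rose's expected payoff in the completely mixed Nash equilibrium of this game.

First find q, the probability Colin plays b1, from Rose's indifference between a1 and a2: −2q − 4(1−q) = −4q − (1−q), giving q = 3/5.
Since Rose is indifferent in equilibrium, Rose's expected payoff equals the payoff from either row against (3/5, 2/5). Using a1: −2(3/5) − 4(2/5) = -14/5.

-14/5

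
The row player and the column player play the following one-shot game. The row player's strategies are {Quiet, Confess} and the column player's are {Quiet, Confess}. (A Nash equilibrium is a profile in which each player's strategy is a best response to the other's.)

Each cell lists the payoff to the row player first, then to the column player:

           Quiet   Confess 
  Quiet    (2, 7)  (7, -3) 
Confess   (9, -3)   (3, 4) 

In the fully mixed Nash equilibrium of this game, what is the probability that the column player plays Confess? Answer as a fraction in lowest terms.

7/11

Let y be the probability that the column player plays Quiet. In a completely mixed equilibrium, the row player must be indifferent between Quiet and Confess.
The row player's expected payoff from Quiet is 2y + 7(1−y); from Confess it is 9y + 3(1−y).
Setting these equal: −5y + 7 = 6y + 3, so y = 4/11.
Therefore the column player plays Confess with probability 1 − 4/11 = 7/11.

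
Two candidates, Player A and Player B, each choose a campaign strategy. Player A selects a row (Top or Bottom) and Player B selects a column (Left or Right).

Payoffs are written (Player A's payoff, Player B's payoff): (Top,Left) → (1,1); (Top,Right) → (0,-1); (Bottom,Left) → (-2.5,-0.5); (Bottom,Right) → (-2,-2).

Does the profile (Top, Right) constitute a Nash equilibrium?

No

At (Top, Right), Player A earns 0; switching to Bottom would give -2, so Player A has no profitable deviation.
Player B earns -1; switching to Left would give 1, so Player B would deviate.
Since at least one player can profitably deviate, this is not a Nash equilibrium.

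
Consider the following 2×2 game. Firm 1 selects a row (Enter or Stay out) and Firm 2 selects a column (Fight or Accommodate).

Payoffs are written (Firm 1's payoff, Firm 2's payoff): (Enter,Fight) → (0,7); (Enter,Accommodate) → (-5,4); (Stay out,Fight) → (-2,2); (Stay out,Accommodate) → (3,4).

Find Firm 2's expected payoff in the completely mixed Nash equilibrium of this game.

4

First find x, the probability Firm 1 plays Enter, from Firm 2's indifference between Fight and Accommodate: 7x + 2(1−x) = 4x + 4(1−x), giving x = 2/5.
Since Firm 2 is indifferent in equilibrium, Firm 2's expected payoff equals the payoff from either column against (2/5, 3/5). Using Fight: 7(2/5) + 2(3/5) = 4.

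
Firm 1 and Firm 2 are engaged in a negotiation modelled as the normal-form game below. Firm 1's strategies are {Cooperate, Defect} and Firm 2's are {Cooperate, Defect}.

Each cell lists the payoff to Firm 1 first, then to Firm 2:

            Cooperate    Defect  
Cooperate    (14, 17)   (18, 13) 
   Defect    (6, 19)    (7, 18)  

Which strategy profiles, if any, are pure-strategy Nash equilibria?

(Cooperate, Cooperate): Firm 1 gets 14 ≥ 6 from Defect, and Firm 2 gets 17 ≥ 13 from Defect — Nash equilibrium.
(Cooperate, Defect): Firm 2 prefers Cooperate (17 > 13) — not an equilibrium.
(Defect, Cooperate): Firm 1 prefers Cooperate (14 > 6) — not an equilibrium.
(Defect, Defect): Firm 1 prefers Cooperate (18 > 7); Firm 2 prefers Cooperate (19 > 18) — not an equilibrium.

(Cooperate, Cooperate)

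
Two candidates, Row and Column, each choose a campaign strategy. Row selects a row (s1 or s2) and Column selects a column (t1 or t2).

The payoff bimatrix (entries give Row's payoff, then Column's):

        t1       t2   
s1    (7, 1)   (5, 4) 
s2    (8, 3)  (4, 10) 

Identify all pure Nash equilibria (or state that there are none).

(s1, t2)

(s1, t1): Row prefers s2 (8 > 7); Column prefers t2 (4 > 1) — not an equilibrium.
(s1, t2): Row gets 5 ≥ 4 from s2, and Column gets 4 ≥ 1 from t1 — Nash equilibrium.
(s2, t1): Column prefers t2 (10 > 3) — not an equilibrium.
(s2, t2): Row prefers s1 (5 > 4) — not an equilibrium.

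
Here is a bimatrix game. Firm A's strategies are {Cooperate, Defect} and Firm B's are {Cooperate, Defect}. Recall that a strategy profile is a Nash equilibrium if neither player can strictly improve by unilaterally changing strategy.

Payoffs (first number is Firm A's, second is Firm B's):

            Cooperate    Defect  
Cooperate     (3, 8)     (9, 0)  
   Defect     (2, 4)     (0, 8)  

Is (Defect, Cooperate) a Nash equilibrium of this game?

No

At (Defect, Cooperate), Firm A earns 2; switching to Cooperate would give 3, so Firm A would deviate.
Firm B earns 4; switching to Defect would give 8, so Firm B would deviate.
Since at least one player can profitably deviate, this is not a Nash equilibrium.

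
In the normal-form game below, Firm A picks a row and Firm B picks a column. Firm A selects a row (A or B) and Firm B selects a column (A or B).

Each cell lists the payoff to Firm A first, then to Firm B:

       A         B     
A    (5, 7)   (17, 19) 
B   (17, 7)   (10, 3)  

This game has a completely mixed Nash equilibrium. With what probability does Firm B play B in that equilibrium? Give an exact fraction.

12/19

Let c be the probability that Firm B plays A. In a completely mixed equilibrium, Firm A must be indifferent between A and B.
Firm A's expected payoff from A is 5c + 17(1−c); from B it is 17c + 10(1−c).
Setting these equal: −12c + 17 = 7c + 10, so c = 7/19.
Therefore Firm B plays B with probability 1 − 7/19 = 12/19.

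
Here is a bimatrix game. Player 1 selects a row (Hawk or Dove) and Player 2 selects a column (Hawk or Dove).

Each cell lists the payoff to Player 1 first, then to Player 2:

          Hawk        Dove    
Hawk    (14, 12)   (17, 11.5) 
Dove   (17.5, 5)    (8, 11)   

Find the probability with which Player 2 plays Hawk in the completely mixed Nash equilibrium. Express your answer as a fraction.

Let c be the probability that Player 2 plays Hawk. In a completely mixed equilibrium, Player 1 must be indifferent between Hawk and Dove.
Player 1's expected payoff from Hawk is 14c + 17(1−c); from Dove it is 17.5c + 8(1−c).
Setting these equal: −3c + 17 = 9.5c + 8, so c = 18/25.

18/25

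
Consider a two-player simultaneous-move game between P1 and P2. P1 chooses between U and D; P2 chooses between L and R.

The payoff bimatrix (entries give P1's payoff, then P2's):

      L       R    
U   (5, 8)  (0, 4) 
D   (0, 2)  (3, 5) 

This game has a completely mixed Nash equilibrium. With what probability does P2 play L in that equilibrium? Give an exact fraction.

Let c be the probability that P2 plays L. In a completely mixed equilibrium, P1 must be indifferent between U and D.
P1's expected payoff from U is 5c; from D it is 3(1−c).
Setting these equal: 5c = −3c + 3, so c = 3/8.

3/8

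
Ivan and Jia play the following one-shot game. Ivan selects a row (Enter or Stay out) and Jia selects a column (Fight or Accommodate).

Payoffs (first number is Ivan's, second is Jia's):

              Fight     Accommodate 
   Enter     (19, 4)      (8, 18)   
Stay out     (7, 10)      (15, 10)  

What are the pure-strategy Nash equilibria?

(Enter, Fight): Jia prefers Accommodate (18 > 4) — not an equilibrium.
(Enter, Accommodate): Ivan prefers Stay out (15 > 8) — not an equilibrium.
(Stay out, Fight): Ivan prefers Enter (19 > 7) — not an equilibrium.
(Stay out, Accommodate): Ivan gets 15 ≥ 8 from Enter, and Jia gets 10 ≥ 10 from Fight — Nash equilibrium.

(Stay out, Accommodate)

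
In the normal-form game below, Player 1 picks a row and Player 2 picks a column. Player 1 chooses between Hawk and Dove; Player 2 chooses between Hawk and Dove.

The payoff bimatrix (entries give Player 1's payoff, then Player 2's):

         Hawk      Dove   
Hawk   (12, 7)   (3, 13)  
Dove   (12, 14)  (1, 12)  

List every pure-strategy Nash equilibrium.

(Hawk, Hawk): Player 2 prefers Dove (13 > 7) — not an equilibrium.
(Hawk, Dove): Player 1 gets 3 ≥ 1 from Dove, and Player 2 gets 13 ≥ 7 from Hawk — Nash equilibrium.
(Dove, Hawk): Player 1 gets 12 ≥ 12 from Hawk, and Player 2 gets 14 ≥ 12 from Dove — Nash equilibrium.
(Dove, Dove): Player 1 prefers Hawk (3 > 1); Player 2 prefers Hawk (14 > 12) — not an equilibrium.

(Hawk, Dove) and (Dove, Hawk)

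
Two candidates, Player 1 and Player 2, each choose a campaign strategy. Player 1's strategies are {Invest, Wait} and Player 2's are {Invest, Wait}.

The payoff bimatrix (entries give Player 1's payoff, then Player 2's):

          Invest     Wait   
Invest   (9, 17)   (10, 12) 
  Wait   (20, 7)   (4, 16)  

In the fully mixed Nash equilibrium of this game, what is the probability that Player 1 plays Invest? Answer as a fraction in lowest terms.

9/14

Let r be the probability that Player 1 plays Invest. In a completely mixed equilibrium, Player 2 must be indifferent between Invest and Wait.
Player 2's expected payoff from Invest is 17r + 7(1−r); from Wait it is 12r + 16(1−r).
Setting these equal: 10r + 7 = −4r + 16, so r = 9/14.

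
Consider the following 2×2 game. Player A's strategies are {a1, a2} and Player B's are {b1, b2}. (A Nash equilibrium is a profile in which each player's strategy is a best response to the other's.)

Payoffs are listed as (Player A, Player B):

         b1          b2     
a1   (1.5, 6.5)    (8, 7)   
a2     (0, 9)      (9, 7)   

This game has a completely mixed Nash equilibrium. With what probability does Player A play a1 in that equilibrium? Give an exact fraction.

Let p be the probability that Player A plays a1. In a completely mixed equilibrium, Player B must be indifferent between b1 and b2.
Player B's expected payoff from b1 is 6.5p + 9(1−p); from b2 it is 7p + 7(1−p).
Setting these equal: −2.5p + 9 = 7, so p = 4/5.

4/5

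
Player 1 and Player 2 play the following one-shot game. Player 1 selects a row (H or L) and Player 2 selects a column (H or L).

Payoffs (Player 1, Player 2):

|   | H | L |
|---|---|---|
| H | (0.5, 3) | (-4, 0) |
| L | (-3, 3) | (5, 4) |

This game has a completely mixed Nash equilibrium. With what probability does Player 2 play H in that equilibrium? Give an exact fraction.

18/25

Let q be the probability that Player 2 plays H. In a completely mixed equilibrium, Player 1 must be indifferent between H and L.
Player 1's expected payoff from H is 0.5q − 4(1−q); from L it is −3q + 5(1−q).
Setting these equal: 4.5q − 4 = −8q + 5, so q = 18/25.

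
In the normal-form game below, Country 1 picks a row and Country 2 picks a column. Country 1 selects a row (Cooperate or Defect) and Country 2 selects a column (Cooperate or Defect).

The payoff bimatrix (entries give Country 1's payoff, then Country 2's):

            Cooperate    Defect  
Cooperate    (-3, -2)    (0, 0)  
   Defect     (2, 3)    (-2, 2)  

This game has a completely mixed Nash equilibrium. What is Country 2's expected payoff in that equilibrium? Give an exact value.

4/3

First find x, the probability Country 1 plays Cooperate, from Country 2's indifference between Cooperate and Defect: −2x + 3(1−x) = 2(1−x), giving x = 1/3.
Since Country 2 is indifferent in equilibrium, Country 2's expected payoff equals the payoff from either column against (1/3, 2/3). Using Cooperate: −2(1/3) + 3(2/3) = 4/3.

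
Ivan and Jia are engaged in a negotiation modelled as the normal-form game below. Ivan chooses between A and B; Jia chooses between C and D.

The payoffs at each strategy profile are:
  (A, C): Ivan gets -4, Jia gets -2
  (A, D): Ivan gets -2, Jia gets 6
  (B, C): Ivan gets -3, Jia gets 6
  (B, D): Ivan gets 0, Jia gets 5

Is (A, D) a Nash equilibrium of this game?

No

At (A, D), Ivan earns -2; switching to B would give 0, so Ivan would deviate.
Jia earns 6; switching to C would give -2, so Jia has no profitable deviation.
Since at least one player can profitably deviate, this is not a Nash equilibrium.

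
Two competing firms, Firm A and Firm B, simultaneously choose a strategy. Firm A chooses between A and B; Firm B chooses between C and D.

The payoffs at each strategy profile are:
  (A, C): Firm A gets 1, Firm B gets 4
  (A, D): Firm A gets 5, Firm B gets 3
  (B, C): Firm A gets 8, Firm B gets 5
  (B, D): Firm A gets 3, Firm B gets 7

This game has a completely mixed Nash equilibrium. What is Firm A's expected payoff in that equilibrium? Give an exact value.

37/9

First find q, the probability Firm B plays C, from Firm A's indifference between A and B: q + 5(1−q) = 8q + 3(1−q), giving q = 2/9.
Since Firm A is indifferent in equilibrium, Firm A's expected payoff equals the payoff from either row against (2/9, 7/9). Using A: (2/9) + 5(7/9) = 37/9.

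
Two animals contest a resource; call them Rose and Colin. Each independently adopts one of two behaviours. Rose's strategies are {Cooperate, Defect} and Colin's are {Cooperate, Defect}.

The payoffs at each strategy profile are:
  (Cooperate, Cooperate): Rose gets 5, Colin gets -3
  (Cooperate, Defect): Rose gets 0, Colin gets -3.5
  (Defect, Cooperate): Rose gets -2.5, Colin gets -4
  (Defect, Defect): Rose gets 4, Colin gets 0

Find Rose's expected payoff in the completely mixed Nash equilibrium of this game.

40/23

First find y, the probability Colin plays Cooperate, from Rose's indifference between Cooperate and Defect: 5y = −2.5y + 4(1−y), giving y = 8/23.
Since Rose is indifferent in equilibrium, Rose's expected payoff equals the payoff from either row against (8/23, 15/23). Using Cooperate: 5(8/23) = 40/23.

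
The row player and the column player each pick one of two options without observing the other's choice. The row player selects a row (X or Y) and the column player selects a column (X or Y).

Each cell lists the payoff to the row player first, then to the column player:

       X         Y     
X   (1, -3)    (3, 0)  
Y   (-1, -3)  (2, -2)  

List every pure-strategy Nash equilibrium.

(X, X): the column player prefers Y (0 > -3) — not an equilibrium.
(X, Y): the row player gets 3 ≥ 2 from Y, and the column player gets 0 ≥ -3 from X — Nash equilibrium.
(Y, X): the row player prefers X (1 > -1); the column player prefers Y (-2 > -3) — not an equilibrium.
(Y, Y): the row player prefers X (3 > 2) — not an equilibrium.

(X, Y)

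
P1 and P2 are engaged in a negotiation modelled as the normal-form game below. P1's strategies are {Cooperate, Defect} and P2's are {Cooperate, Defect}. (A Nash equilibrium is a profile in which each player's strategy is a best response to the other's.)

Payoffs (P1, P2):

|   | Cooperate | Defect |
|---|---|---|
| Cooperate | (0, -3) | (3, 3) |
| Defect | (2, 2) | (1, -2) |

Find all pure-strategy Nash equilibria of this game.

(Cooperate, Cooperate): P1 prefers Defect (2 > 0); P2 prefers Defect (3 > -3) — not an equilibrium.
(Cooperate, Defect): P1 gets 3 ≥ 1 from Defect, and P2 gets 3 ≥ -3 from Cooperate — Nash equilibrium.
(Defect, Cooperate): P1 gets 2 ≥ 0 from Cooperate, and P2 gets 2 ≥ -2 from Defect — Nash equilibrium.
(Defect, Defect): P1 prefers Cooperate (3 > 1); P2 prefers Cooperate (2 > -2) — not an equilibrium.

(Cooperate, Defect) and (Defect, Cooperate)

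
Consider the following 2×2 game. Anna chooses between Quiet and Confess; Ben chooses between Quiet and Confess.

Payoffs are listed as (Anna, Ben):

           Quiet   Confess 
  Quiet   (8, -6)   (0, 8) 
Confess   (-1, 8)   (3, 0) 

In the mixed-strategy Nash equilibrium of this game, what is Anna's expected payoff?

2

First find y, the probability Ben plays Quiet, from Anna's indifference between Quiet and Confess: 8y = −y + 3(1−y), giving y = 1/4.
Since Anna is indifferent in equilibrium, Anna's expected payoff equals the payoff from either row against (1/4, 3/4). Using Quiet: 8(1/4) = 2.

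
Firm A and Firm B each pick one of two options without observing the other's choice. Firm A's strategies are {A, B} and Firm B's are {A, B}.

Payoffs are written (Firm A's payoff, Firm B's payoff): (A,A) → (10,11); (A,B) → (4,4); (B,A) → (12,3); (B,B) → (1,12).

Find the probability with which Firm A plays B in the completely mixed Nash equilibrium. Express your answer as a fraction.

7/16

Let p be the probability that Firm A plays A. In a completely mixed equilibrium, Firm B must be indifferent between A and B.
Firm B's expected payoff from A is 11p + 3(1−p); from B it is 4p + 12(1−p).
Setting these equal: 8p + 3 = −8p + 12, so p = 9/16.
Therefore Firm A plays B with probability 1 − 9/16 = 7/16.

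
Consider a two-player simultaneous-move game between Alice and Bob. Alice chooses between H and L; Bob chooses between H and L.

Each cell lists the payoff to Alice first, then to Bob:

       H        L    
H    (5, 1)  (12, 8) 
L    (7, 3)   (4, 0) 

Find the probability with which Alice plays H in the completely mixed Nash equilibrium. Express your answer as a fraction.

Let x be the probability that Alice plays H. In a completely mixed equilibrium, Bob must be indifferent between H and L.
Bob's expected payoff from H is x + 3(1−x); from L it is 8x.
Setting these equal: −2x + 3 = 8x, so x = 3/10.

3/10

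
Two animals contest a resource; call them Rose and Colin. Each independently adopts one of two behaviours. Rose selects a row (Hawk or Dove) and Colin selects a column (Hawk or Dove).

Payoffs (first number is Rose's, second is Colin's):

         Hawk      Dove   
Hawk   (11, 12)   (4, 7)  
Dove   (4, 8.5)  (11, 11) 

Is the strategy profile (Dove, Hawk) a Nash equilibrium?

No

At (Dove, Hawk), Rose earns 4; switching to Hawk would give 11, so Rose would deviate.
Colin earns 8.5; switching to Dove would give 11, so Colin would deviate.
Since at least one player can profitably deviate, this is not a Nash equilibrium.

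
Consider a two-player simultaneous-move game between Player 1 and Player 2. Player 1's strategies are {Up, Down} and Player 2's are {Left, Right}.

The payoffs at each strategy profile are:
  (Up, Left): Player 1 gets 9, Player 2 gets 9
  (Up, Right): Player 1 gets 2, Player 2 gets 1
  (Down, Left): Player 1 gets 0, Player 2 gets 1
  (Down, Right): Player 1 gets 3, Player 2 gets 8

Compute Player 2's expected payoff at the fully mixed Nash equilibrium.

First find x, the probability Player 1 plays Up, from Player 2's indifference between Left and Right: 9x + (1−x) = x + 8(1−x), giving x = 7/15.
Since Player 2 is indifferent in equilibrium, Player 2's expected payoff equals the payoff from either column against (7/15, 8/15). Using Left: 9(7/15) + (8/15) = 71/15.

71/15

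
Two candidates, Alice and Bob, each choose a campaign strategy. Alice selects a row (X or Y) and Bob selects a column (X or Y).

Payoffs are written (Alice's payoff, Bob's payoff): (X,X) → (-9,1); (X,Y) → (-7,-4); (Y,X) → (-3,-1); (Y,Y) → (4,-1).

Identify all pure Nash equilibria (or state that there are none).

(X, X): Alice prefers Y (-3 > -9) — not an equilibrium.
(X, Y): Alice prefers Y (4 > -7); Bob prefers X (1 > -4) — not an equilibrium.
(Y, X): Alice gets -3 ≥ -9 from X, and Bob gets -1 ≥ -1 from Y — Nash equilibrium.
(Y, Y): Alice gets 4 ≥ -7 from X, and Bob gets -1 ≥ -1 from X — Nash equilibrium.

(Y, X) and (Y, Y)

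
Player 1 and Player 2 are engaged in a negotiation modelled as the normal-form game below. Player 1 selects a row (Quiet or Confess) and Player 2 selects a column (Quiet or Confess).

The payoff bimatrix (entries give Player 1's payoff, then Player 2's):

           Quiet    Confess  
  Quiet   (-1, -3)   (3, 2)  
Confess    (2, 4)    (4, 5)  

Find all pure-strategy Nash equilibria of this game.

(Confess, Confess)

(Quiet, Quiet): Player 1 prefers Confess (2 > -1); Player 2 prefers Confess (2 > -3) — not an equilibrium.
(Quiet, Confess): Player 1 prefers Confess (4 > 3) — not an equilibrium.
(Confess, Quiet): Player 2 prefers Confess (5 > 4) — not an equilibrium.
(Confess, Confess): Player 1 gets 4 ≥ 3 from Quiet, and Player 2 gets 5 ≥ 4 from Quiet — Nash equilibrium.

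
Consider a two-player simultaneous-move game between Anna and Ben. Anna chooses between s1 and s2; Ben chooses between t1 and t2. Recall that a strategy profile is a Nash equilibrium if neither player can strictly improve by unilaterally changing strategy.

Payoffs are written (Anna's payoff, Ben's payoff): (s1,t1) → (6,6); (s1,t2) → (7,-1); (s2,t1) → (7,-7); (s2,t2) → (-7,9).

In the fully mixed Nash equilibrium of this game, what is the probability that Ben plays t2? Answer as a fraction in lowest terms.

1/15

Let c be the probability that Ben plays t1. In a completely mixed equilibrium, Anna must be indifferent between s1 and s2.
Anna's expected payoff from s1 is 6c + 7(1−c); from s2 it is 7c − 7(1−c).
Setting these equal: −c + 7 = 14c − 7, so c = 14/15.
Therefore Ben plays t2 with probability 1 − 14/15 = 1/15.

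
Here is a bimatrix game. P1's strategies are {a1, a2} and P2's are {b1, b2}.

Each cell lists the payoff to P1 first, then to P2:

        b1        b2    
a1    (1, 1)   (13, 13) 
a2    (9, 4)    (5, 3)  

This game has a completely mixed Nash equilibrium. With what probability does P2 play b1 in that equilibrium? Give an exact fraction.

1/2

Let y be the probability that P2 plays b1. In a completely mixed equilibrium, P1 must be indifferent between a1 and a2.
P1's expected payoff from a1 is y + 13(1−y); from a2 it is 9y + 5(1−y).
Setting these equal: −12y + 13 = 4y + 5, so y = 1/2.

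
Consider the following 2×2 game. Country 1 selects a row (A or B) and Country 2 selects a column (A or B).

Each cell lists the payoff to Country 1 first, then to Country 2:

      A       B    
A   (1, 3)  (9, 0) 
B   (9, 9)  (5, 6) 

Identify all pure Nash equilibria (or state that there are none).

(B, A)

(A, A): Country 1 prefers B (9 > 1) — not an equilibrium.
(A, B): Country 2 prefers A (3 > 0) — not an equilibrium.
(B, A): Country 1 gets 9 ≥ 1 from A, and Country 2 gets 9 ≥ 6 from B — Nash equilibrium.
(B, B): Country 1 prefers A (9 > 5); Country 2 prefers A (9 > 6) — not an equilibrium.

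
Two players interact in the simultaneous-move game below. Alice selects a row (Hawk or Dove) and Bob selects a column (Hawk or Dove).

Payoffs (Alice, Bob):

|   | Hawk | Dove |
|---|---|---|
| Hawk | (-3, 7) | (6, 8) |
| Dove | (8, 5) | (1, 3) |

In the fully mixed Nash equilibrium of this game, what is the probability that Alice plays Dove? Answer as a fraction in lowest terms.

1/3

Let p be the probability that Alice plays Hawk. In a completely mixed equilibrium, Bob must be indifferent between Hawk and Dove.
Bob's expected payoff from Hawk is 7p + 5(1−p); from Dove it is 8p + 3(1−p).
Setting these equal: 2p + 5 = 5p + 3, so p = 2/3.
Therefore Alice plays Dove with probability 1 − 2/3 = 1/3.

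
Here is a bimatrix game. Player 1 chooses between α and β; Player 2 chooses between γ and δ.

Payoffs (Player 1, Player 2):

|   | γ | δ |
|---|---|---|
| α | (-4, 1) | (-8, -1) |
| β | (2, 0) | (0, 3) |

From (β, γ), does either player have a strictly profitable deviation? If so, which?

Player 2

Player 1 at (β, γ) earns 2; deviating to α yields -4 — not better.
Player 2 earns 0; deviating to δ yields 3 — a strict improvement.
Only Player 2 has a strictly profitable deviation.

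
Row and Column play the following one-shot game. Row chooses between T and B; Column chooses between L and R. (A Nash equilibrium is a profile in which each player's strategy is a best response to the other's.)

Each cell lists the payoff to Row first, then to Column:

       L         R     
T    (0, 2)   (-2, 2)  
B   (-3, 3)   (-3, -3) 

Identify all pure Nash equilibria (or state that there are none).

(T, L): Row gets 0 ≥ -3 from B, and Column gets 2 ≥ 2 from R — Nash equilibrium.
(T, R): Row gets -2 ≥ -3 from B, and Column gets 2 ≥ 2 from L — Nash equilibrium.
(B, L): Row prefers T (0 > -3) — not an equilibrium.
(B, R): Row prefers T (-2 > -3); Column prefers L (3 > -3) — not an equilibrium.

(T, L) and (T, R)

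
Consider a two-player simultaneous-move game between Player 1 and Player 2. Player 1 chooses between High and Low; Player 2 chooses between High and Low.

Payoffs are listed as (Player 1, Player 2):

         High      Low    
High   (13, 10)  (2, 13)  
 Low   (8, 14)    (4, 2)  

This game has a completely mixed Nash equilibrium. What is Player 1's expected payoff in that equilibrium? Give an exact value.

36/7

First find q, the probability Player 2 plays High, from Player 1's indifference between High and Low: 13q + 2(1−q) = 8q + 4(1−q), giving q = 2/7.
Since Player 1 is indifferent in equilibrium, Player 1's expected payoff equals the payoff from either row against (2/7, 5/7). Using High: 13(2/7) + 2(5/7) = 36/7.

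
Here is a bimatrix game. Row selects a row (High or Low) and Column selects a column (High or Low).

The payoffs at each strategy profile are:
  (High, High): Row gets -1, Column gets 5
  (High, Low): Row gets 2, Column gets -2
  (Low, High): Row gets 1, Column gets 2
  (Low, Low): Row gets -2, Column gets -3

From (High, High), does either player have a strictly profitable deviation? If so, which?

Row

Row at (High, High) earns -1; deviating to Low yields 1 — a strict improvement.
Column earns 5; deviating to Low yields -2 — not better.
Only Row has a strictly profitable deviation.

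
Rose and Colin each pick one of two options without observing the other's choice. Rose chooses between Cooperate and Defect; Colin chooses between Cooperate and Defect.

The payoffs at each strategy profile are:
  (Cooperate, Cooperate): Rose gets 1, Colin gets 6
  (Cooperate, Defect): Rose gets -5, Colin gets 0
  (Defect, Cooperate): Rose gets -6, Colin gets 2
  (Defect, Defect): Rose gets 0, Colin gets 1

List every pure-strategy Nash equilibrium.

(Cooperate, Cooperate): Rose gets 1 ≥ -6 from Defect, and Colin gets 6 ≥ 0 from Defect — Nash equilibrium.
(Cooperate, Defect): Rose prefers Defect (0 > -5); Colin prefers Cooperate (6 > 0) — not an equilibrium.
(Defect, Cooperate): Rose prefers Cooperate (1 > -6) — not an equilibrium.
(Defect, Defect): Colin prefers Cooperate (2 > 1) — not an equilibrium.

(Cooperate, Cooperate)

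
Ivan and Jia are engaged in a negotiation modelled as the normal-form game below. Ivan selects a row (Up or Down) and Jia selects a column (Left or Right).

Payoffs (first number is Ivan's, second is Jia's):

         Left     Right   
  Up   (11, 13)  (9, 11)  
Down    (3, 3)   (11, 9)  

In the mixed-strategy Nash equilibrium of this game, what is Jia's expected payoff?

21/2

First find p, the probability Ivan plays Up, from Jia's indifference between Left and Right: 13p + 3(1−p) = 11p + 9(1−p), giving p = 3/4.
Since Jia is indifferent in equilibrium, Jia's expected payoff equals the payoff from either column against (3/4, 1/4). Using Left: 13(3/4) + 3(1/4) = 21/2.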